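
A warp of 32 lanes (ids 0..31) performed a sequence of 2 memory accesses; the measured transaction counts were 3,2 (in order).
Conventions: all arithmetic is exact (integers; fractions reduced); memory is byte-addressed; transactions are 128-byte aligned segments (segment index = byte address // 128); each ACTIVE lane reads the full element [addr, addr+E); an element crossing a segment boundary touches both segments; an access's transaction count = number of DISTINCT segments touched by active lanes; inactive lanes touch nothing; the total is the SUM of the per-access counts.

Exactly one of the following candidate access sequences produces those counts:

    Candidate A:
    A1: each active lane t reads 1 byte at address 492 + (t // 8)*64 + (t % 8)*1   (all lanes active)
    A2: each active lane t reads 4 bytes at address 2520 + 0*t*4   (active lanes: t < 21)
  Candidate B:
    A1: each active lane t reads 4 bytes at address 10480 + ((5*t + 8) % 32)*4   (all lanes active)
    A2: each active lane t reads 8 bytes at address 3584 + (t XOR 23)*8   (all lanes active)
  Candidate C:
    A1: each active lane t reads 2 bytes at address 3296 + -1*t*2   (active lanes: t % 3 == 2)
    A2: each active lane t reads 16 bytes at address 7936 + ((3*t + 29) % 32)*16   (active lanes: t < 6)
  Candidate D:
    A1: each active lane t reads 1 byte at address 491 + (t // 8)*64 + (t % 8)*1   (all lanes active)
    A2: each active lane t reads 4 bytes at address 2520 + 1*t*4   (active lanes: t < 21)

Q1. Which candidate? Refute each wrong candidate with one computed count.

A: A2 gives 1 transaction, not 2
B: A1 gives 2 transactions, not 3
C: A1 gives 1 transaction, not 3
D: all counts match (3,2)

Answer: D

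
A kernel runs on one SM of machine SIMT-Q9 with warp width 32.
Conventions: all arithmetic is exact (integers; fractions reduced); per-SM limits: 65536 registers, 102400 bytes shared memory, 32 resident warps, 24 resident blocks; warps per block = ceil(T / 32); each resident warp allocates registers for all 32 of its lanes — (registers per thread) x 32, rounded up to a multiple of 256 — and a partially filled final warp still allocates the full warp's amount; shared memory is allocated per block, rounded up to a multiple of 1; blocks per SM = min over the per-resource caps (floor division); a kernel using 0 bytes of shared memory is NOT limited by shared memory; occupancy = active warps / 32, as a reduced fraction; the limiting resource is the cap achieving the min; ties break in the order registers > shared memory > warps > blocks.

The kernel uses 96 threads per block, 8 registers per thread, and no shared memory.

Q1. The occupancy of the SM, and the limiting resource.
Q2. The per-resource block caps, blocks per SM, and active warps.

Answer: occupancy 15/16, limited by warps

registers: 85 blocks
shared memory: no limit (kernel uses none)
warps: 10 blocks
blocks: 24 blocks

Answer: 10 blocks, 30 active warps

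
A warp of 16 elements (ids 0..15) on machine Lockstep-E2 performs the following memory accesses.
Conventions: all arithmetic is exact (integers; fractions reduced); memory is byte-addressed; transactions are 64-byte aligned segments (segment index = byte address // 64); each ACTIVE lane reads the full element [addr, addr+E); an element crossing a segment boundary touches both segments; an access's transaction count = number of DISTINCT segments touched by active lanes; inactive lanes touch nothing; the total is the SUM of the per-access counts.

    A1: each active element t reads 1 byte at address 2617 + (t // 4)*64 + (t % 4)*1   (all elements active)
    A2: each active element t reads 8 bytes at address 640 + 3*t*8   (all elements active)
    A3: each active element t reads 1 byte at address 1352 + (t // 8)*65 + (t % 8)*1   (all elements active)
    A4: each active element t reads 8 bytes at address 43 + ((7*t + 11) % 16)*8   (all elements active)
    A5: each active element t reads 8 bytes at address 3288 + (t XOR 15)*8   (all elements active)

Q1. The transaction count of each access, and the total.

A1: 4 transactions
A2: 6 transactions
A3: 2 transactions
A4: 3 transactions
A5: 3 transactions

Answer: 4,6,2,3,3; total 18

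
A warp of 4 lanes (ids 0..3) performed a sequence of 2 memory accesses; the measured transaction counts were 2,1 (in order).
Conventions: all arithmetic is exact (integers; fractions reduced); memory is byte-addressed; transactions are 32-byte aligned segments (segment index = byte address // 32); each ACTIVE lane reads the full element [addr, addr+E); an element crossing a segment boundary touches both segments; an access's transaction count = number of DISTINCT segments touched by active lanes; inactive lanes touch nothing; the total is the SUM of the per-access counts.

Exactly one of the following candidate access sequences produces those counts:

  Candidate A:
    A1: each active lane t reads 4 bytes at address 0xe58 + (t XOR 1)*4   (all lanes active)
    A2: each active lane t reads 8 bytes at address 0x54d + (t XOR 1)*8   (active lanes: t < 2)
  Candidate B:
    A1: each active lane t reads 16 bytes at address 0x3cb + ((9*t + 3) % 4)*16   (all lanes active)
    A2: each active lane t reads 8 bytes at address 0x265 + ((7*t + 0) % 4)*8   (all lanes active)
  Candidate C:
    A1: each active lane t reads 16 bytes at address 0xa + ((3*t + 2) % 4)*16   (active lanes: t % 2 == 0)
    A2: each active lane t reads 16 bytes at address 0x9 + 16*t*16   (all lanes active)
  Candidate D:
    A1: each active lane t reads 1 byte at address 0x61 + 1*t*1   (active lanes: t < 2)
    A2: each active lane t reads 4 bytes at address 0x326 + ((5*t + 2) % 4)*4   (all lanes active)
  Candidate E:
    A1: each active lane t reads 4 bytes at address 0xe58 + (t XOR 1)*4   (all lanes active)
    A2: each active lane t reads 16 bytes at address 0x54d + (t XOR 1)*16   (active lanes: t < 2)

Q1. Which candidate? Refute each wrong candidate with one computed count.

B: A1 gives 3 transactions, not 2
C: A2 gives 4 transactions, not 1
D: A1 gives 1 transaction, not 2
E: A2 gives 2 transactions, not 1
A: all counts match (2,1)

Answer: A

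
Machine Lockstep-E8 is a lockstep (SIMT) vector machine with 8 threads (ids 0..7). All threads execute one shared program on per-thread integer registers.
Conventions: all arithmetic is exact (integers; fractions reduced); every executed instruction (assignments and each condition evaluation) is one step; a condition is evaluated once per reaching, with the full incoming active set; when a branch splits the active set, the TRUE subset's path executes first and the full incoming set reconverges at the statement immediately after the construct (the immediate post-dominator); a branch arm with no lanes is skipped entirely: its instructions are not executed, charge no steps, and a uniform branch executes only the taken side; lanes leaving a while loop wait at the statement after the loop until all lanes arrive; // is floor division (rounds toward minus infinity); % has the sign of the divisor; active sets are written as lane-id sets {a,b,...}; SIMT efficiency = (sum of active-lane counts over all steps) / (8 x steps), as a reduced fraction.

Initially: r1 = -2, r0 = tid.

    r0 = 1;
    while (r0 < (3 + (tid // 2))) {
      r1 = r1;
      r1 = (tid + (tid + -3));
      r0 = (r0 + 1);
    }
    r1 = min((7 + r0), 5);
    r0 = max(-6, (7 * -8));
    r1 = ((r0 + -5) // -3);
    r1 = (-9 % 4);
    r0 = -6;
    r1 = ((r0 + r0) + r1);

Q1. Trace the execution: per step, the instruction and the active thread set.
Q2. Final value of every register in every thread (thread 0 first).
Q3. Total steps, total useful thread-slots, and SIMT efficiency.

step 0: r0 <- 1                      {0,1,2,3,4,5,6,7}
step 1: eval (r0 < (3 + (tid // 2))) {0,1,2,3,4,5,6,7}
step 2: r1 <- r1                     {0,1,2,3,4,5,6,7}
step 3: r1 <- (tid + (tid + -3))     {0,1,2,3,4,5,6,7}
step 4: r0 <- (r0 + 1)               {0,1,2,3,4,5,6,7}
step 5: eval (r0 < (3 + (tid // 2))) {0,1,2,3,4,5,6,7}
step 6: r1 <- r1                     {0,1,2,3,4,5,6,7}
step 7: r1 <- (tid + (tid + -3))     {0,1,2,3,4,5,6,7}
step 8: r0 <- (r0 + 1)               {0,1,2,3,4,5,6,7}
step 9: eval (r0 < (3 + (tid // 2))) {0,1,2,3,4,5,6,7}
step 10: r1 <- r1                     {2,3,4,5,6,7}
step 11: r1 <- (tid + (tid + -3))     {2,3,4,5,6,7}
step 12: r0 <- (r0 + 1)               {2,3,4,5,6,7}
step 13: eval (r0 < (3 + (tid // 2))) {2,3,4,5,6,7}
step 14: r1 <- r1                     {4,5,6,7}
step 15: r1 <- (tid + (tid + -3))     {4,5,6,7}
step 16: r0 <- (r0 + 1)               {4,5,6,7}
step 17: eval (r0 < (3 + (tid // 2))) {4,5,6,7}
step 18: r1 <- r1                     {6,7}
step 19: r1 <- (tid + (tid + -3))     {6,7}
step 20: r0 <- (r0 + 1)               {6,7}
step 21: eval (r0 < (3 + (tid // 2))) {6,7}
step 22: r1 <- min((7 + r0), 5)       {0,1,2,3,4,5,6,7}
step 23: r0 <- max(-6, (7 * -8))      {0,1,2,3,4,5,6,7}
step 24: r1 <- ((r0 + -5) // -3)      {0,1,2,3,4,5,6,7}
step 25: r1 <- (-9 % 4)               {0,1,2,3,4,5,6,7}
step 26: r0 <- -6                     {0,1,2,3,4,5,6,7}
step 27: r1 <- ((r0 + r0) + r1)       {0,1,2,3,4,5,6,7}

Answer: 28 steps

r1: -9,-9,-9,-9,-9,-9,-9,-9
r0: -6,-6,-6,-6,-6,-6,-6,-6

steps = 28; useful = 176; efficiency = 176/224 = 11/14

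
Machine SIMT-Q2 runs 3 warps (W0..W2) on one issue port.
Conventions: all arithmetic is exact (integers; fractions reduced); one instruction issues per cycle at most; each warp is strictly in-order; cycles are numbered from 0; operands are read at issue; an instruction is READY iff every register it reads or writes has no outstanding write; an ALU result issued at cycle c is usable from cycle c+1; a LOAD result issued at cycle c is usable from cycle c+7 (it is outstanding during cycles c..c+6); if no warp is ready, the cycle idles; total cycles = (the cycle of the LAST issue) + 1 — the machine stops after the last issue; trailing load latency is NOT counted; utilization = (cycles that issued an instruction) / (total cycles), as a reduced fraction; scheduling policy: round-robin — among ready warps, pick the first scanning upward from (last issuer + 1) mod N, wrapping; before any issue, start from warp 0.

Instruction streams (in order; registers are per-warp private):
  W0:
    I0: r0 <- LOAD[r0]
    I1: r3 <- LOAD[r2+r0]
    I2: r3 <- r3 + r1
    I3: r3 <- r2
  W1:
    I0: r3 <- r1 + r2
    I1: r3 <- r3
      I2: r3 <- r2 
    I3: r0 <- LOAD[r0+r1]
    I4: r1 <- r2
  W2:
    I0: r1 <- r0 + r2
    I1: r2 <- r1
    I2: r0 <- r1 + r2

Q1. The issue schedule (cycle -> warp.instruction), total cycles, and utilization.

cycle 0: W0.I0
cycle 1: W1.I0
cycle 2: W2.I0
cycle 3: W1.I1
cycle 4: W2.I1
cycle 5: W1.I2
cycle 6: W2.I2
cycle 7: W0.I1
cycle 8: W1.I3
cycle 9: W1.I4
cycle 10: idle
cycle 11: idle
cycle 12: idle
cycle 13: idle
cycle 14: W0.I2
cycle 15: W0.I3

Answer: 16 cycles, utilization 3/4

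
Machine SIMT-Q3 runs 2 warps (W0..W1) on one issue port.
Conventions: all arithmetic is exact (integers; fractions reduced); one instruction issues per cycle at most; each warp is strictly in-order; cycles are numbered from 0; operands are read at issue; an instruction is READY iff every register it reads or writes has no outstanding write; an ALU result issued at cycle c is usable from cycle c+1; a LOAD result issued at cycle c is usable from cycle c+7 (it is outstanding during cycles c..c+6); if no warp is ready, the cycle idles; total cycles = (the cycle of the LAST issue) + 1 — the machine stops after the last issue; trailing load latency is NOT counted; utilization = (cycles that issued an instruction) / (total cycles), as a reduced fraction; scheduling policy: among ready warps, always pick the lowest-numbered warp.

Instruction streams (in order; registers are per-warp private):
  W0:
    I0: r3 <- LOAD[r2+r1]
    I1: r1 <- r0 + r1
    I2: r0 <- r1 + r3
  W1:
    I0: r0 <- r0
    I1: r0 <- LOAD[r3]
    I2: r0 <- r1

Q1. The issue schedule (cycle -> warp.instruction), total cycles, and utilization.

cycle 0: W0.I0
cycle 1: W0.I1
cycle 2: W1.I0
cycle 3: W1.I1
cycle 4: idle
cycle 5: idle
cycle 6: idle
cycle 7: W0.I2
cycle 8: idle
cycle 9: idle
cycle 10: W1.I2

Answer: 11 cycles, utilization 6/11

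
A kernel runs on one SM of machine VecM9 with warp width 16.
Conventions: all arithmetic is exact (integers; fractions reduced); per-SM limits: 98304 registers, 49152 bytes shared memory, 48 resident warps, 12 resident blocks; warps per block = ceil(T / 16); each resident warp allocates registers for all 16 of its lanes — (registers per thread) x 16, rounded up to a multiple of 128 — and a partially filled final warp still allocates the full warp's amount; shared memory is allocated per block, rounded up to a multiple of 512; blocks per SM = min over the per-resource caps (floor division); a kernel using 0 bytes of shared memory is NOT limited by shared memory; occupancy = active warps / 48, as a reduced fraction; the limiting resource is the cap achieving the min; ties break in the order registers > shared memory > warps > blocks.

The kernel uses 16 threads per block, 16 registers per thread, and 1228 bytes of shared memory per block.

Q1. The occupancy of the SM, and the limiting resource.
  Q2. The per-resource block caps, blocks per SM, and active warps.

Answer: occupancy 1/4, limited by blocks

registers: 384 blocks
shared memory: 32 blocks
warps: 48 blocks
blocks: 12 blocks

Answer: 12 blocks, 12 active warps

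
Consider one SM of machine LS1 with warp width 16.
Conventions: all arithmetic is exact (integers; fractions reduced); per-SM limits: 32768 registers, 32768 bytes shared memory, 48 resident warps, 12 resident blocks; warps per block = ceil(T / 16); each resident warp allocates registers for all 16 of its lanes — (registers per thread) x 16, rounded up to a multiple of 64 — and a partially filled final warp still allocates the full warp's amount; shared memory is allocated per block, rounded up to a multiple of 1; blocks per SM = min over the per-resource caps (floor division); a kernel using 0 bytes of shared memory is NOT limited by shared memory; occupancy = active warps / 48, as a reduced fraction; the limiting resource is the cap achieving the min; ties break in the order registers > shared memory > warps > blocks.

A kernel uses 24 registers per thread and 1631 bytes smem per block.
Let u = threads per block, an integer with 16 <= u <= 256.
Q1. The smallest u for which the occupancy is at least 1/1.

Answer: u = 49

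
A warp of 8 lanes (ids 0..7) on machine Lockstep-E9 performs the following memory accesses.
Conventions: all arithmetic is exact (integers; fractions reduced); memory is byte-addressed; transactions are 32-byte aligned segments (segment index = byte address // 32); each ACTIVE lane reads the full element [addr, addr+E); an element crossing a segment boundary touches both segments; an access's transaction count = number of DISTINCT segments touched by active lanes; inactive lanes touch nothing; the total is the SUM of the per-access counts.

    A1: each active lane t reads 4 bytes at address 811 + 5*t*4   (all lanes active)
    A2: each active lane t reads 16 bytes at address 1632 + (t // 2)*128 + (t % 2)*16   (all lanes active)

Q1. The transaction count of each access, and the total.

A1: 5 transactions
A2: 4 transactions

Answer: 5,4; total 9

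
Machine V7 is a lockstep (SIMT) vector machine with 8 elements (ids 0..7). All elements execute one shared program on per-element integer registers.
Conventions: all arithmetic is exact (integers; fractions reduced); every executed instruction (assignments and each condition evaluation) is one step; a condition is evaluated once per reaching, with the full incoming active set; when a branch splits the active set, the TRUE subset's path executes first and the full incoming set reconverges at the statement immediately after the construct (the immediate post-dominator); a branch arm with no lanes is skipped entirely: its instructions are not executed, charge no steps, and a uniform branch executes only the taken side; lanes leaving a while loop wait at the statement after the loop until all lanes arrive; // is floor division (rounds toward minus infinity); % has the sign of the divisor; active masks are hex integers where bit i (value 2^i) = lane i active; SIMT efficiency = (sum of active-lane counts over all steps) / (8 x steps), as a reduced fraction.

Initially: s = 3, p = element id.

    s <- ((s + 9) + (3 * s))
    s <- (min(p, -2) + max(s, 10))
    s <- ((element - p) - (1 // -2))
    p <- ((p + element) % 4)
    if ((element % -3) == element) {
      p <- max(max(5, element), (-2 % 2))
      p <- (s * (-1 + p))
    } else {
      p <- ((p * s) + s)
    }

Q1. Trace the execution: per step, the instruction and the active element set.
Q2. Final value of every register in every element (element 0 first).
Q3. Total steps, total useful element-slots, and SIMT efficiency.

step 0: s <- ((s + 9) + (3 * s))     0xff
step 1: s <- (min(p, -2) + max(s, 10)) 0xff
step 2: s <- ((element - p) - (1 // -2)) 0xff
step 3: p <- ((p + element) % 4)     0xff
step 4: eval ((element % -3) == element) 0xff
step 5: p <- max(max(5, element), (-2 % 2)) 0x01
step 6: p <- (s * (-1 + p))          0x01
step 7: p <- ((p * s) + s)           0xfe

Answer: 8 steps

s: 1,1,1,1,1,1,1,1
p: 4,3,1,3,1,3,1,3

steps = 8; useful = 49; efficiency = 49/64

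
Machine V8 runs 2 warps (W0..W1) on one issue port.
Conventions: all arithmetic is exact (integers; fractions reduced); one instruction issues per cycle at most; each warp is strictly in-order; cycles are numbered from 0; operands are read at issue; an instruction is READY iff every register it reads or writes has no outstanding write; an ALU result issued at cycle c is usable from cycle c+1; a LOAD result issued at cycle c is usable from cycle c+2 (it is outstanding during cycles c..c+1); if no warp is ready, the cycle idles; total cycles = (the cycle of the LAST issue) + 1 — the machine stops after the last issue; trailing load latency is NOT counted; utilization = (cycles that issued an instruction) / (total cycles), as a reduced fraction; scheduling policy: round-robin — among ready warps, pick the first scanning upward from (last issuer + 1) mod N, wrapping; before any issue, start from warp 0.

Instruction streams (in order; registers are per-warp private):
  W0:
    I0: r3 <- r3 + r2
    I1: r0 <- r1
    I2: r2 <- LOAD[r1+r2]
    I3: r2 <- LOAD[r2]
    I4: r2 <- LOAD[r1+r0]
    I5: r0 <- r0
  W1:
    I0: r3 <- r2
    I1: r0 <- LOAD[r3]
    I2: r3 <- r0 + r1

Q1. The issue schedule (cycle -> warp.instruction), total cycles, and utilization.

cycle 0: W0.I0
cycle 1: W1.I0
cycle 2: W0.I1
cycle 3: W1.I1
cycle 4: W0.I2
cycle 5: W1.I2
cycle 6: W0.I3
cycle 7: idle
cycle 8: W0.I4
cycle 9: W0.I5

Answer: 10 cycles, utilization 9/10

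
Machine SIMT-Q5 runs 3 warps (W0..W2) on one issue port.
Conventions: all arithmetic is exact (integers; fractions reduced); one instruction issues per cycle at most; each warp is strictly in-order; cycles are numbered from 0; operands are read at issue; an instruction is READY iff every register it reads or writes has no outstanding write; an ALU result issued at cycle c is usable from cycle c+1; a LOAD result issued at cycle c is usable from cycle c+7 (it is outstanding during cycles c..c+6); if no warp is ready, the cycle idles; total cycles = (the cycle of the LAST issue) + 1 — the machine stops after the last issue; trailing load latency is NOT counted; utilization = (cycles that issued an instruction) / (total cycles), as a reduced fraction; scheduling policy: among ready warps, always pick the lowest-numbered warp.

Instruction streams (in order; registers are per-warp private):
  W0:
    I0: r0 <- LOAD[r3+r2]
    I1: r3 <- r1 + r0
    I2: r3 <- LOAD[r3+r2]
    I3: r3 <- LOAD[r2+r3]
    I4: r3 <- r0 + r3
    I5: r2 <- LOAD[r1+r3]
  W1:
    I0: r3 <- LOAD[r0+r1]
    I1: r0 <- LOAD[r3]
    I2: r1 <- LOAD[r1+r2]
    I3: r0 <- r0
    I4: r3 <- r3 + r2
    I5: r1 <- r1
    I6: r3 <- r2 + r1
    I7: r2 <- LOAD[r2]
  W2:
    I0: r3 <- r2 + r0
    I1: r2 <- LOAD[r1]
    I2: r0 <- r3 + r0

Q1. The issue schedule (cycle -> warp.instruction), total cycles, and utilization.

cycle 0: W0.I0
cycle 1: W1.I0
cycle 2: W2.I0
cycle 3: W2.I1
cycle 4: W2.I2
cycle 5: idle
cycle 6: idle
cycle 7: W0.I1
cycle 8: W0.I2
cycle 9: W1.I1
cycle 10: W1.I2
cycle 11: idle
cycle 12: idle
cycle 13: idle
cycle 14: idle
cycle 15: W0.I3
cycle 16: W1.I3
cycle 17: W1.I4
cycle 18: W1.I5
cycle 19: W1.I6
cycle 20: W1.I7
cycle 21: idle
cycle 22: W0.I4
cycle 23: W0.I5

Answer: 24 cycles, utilization 17/24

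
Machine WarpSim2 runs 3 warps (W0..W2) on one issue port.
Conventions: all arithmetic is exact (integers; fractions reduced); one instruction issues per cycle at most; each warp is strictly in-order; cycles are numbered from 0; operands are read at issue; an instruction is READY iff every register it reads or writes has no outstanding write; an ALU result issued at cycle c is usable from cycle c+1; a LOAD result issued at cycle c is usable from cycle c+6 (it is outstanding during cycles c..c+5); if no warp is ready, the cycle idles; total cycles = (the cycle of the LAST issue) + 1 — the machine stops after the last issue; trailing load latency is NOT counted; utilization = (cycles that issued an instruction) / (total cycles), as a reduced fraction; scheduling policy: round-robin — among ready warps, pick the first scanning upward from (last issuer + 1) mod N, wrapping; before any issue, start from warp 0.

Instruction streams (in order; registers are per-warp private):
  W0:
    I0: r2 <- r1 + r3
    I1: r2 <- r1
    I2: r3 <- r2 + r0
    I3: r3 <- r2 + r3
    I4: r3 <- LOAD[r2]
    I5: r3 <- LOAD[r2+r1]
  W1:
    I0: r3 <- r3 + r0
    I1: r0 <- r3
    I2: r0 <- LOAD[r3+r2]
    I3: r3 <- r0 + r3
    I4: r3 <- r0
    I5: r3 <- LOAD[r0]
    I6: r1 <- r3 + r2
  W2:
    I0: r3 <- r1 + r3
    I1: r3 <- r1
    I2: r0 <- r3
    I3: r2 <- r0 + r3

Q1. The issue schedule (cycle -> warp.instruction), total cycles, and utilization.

cycle 0: W0.I0
cycle 1: W1.I0
cycle 2: W2.I0
cycle 3: W0.I1
cycle 4: W1.I1
cycle 5: W2.I1
cycle 6: W0.I2
cycle 7: W1.I2
cycle 8: W2.I2
cycle 9: W0.I3
cycle 10: W2.I3
cycle 11: W0.I4
cycle 12: idle
cycle 13: W1.I3
cycle 14: W1.I4
cycle 15: W1.I5
cycle 16: idle
cycle 17: W0.I5
cycle 18: idle
cycle 19: idle
cycle 20: idle
cycle 21: W1.I6

Answer: 22 cycles, utilization 17/22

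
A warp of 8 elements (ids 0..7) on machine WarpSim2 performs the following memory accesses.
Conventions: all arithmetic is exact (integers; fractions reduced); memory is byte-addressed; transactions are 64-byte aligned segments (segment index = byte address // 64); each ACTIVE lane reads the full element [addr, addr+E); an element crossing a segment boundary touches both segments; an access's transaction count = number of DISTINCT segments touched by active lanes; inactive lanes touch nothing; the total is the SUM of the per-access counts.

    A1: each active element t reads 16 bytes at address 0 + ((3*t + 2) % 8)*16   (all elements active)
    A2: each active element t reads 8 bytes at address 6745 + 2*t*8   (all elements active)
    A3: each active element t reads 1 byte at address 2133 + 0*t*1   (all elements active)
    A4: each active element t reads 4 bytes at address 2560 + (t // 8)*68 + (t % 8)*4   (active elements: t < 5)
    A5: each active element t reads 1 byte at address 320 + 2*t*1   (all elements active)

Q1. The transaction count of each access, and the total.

A1: 2 transactions
A2: 3 transactions
A3: 1 transaction
A4: 1 transaction
A5: 1 transaction

Answer: 2,3,1,1,1; total 8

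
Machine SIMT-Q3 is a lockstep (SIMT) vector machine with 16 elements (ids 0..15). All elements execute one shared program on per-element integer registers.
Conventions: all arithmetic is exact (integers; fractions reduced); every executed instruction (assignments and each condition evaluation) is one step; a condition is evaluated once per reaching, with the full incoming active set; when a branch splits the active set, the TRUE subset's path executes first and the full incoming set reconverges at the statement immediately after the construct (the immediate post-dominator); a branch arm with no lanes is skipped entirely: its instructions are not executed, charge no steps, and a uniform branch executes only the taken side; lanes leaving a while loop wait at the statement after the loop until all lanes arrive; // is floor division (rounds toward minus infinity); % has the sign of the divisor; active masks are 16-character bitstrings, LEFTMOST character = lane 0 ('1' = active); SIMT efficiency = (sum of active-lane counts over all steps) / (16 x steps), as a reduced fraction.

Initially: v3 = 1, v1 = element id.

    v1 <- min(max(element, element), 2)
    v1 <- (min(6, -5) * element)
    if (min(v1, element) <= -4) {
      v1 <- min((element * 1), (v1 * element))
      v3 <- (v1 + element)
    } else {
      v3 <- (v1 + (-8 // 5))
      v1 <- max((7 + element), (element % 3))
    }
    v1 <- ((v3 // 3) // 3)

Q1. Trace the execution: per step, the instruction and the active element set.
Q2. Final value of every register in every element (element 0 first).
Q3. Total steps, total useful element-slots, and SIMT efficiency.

step 0: v1 <- min(max(element, element), 2) 1111111111111111
step 1: v1 <- (min(6, -5) * element) 1111111111111111
step 2: eval (min(v1, element) <= -4) 1111111111111111
step 3: v1 <- min((element * 1), (v1 * element)) 0111111111111111
step 4: v3 <- (v1 + element)         0111111111111111
step 5: v3 <- (v1 + (-8 // 5))       1000000000000000
step 6: v1 <- max((7 + element), (element % 3)) 1000000000000000
step 7: v1 <- ((v3 // 3) // 3)       1111111111111111

Answer: 8 steps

v3: -2,-4,-18,-42,-76,-120,-174,-238,-312,-396,-490,-594,-708,-832,-966,-1110
v1: -1,-1,-2,-5,-9,-14,-20,-27,-35,-44,-55,-66,-79,-93,-108,-124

steps = 8; useful = 96; efficiency = 96/128 = 3/4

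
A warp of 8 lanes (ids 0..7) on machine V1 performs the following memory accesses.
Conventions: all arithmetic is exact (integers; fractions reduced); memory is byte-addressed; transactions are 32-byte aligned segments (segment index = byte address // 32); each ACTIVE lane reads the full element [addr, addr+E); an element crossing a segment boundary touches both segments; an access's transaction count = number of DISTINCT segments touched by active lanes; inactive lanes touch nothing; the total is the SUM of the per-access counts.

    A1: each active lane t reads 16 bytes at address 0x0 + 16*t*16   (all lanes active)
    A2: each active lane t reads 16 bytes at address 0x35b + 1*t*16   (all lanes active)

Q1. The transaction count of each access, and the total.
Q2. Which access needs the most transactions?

A1: 8 transactions
A2: 5 transactions

Answer: 8,5; total 13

Answer: A1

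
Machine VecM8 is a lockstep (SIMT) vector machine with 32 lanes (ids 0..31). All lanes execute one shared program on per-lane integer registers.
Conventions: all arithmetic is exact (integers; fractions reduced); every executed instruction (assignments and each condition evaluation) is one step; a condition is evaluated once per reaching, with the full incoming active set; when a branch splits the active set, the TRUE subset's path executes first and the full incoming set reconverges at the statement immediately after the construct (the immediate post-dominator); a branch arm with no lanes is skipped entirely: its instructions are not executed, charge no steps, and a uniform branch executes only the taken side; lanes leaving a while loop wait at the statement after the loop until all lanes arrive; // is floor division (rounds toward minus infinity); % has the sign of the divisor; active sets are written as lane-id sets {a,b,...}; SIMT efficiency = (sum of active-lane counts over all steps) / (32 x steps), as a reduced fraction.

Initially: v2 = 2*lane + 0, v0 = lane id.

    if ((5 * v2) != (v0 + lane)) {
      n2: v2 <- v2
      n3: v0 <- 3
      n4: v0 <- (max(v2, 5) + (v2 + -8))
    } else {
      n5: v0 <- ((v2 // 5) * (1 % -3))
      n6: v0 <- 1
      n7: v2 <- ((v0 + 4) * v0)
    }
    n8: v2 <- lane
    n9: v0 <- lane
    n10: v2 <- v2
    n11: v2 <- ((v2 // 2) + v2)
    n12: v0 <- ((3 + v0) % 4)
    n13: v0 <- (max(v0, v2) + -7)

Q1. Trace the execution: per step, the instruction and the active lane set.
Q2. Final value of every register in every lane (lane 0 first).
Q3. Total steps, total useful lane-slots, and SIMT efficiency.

step 0: eval ((5 * v2) != (v0 + lane)) {0,1,2,3,4,5,6,7,8,9,10,11,12,13,14,15,16,17,18,19,20,21,22,23,24,25,26,27,28,29,30,31}
step 1: v2 <- v2                     {1,2,3,4,5,6,7,8,9,10,11,12,13,14,15,16,17,18,19,20,21,22,23,24,25,26,27,28,29,30,31}
step 2: v0 <- 3                      {1,2,3,4,5,6,7,8,9,10,11,12,13,14,15,16,17,18,19,20,21,22,23,24,25,26,27,28,29,30,31}
step 3: v0 <- (max(v2, 5) + (v2 + -8)) {1,2,3,4,5,6,7,8,9,10,11,12,13,14,15,16,17,18,19,20,21,22,23,24,25,26,27,28,29,30,31}
step 4: v0 <- ((v2 // 5) * (1 % -3)) {0}
step 5: v0 <- 1                      {0}
step 6: v2 <- ((v0 + 4) * v0)        {0}
step 7: v2 <- lane                   {0,1,2,3,4,5,6,7,8,9,10,11,12,13,14,15,16,17,18,19,20,21,22,23,24,25,26,27,28,29,30,31}
step 8: v0 <- lane                   {0,1,2,3,4,5,6,7,8,9,10,11,12,13,14,15,16,17,18,19,20,21,22,23,24,25,26,27,28,29,30,31}
step 9: v2 <- v2                     {0,1,2,3,4,5,6,7,8,9,10,11,12,13,14,15,16,17,18,19,20,21,22,23,24,25,26,27,28,29,30,31}
step 10: v2 <- ((v2 // 2) + v2)       {0,1,2,3,4,5,6,7,8,9,10,11,12,13,14,15,16,17,18,19,20,21,22,23,24,25,26,27,28,29,30,31}
step 11: v0 <- ((3 + v0) % 4)         {0,1,2,3,4,5,6,7,8,9,10,11,12,13,14,15,16,17,18,19,20,21,22,23,24,25,26,27,28,29,30,31}
step 12: v0 <- (max(v0, v2) + -7)     {0,1,2,3,4,5,6,7,8,9,10,11,12,13,14,15,16,17,18,19,20,21,22,23,24,25,26,27,28,29,30,31}

Answer: 13 steps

v2: 0,1,3,4,6,7,9,10,12,13,15,16,18,19,21,22,24,25,27,28,30,31,33,34,36,37,39,40,42,43,45,46
v0: -4,-6,-4,-3,-1,0,2,3,5,6,8,9,11,12,14,15,17,18,20,21,23,24,26,27,29,30,32,33,35,36,38,39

steps = 13; useful = 320; efficiency = 320/416 = 10/13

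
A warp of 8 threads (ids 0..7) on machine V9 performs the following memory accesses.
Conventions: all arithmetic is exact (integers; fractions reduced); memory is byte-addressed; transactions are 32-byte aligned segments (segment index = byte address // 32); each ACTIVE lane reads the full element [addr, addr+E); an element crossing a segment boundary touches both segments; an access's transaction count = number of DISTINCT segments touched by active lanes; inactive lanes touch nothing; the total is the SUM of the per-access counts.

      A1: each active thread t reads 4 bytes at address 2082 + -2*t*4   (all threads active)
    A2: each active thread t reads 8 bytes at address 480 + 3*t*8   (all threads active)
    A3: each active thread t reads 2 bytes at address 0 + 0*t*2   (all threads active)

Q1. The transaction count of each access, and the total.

A1: 3 transactions
A2: 6 transactions
A3: 1 transaction

Answer: 3,6,1; total 10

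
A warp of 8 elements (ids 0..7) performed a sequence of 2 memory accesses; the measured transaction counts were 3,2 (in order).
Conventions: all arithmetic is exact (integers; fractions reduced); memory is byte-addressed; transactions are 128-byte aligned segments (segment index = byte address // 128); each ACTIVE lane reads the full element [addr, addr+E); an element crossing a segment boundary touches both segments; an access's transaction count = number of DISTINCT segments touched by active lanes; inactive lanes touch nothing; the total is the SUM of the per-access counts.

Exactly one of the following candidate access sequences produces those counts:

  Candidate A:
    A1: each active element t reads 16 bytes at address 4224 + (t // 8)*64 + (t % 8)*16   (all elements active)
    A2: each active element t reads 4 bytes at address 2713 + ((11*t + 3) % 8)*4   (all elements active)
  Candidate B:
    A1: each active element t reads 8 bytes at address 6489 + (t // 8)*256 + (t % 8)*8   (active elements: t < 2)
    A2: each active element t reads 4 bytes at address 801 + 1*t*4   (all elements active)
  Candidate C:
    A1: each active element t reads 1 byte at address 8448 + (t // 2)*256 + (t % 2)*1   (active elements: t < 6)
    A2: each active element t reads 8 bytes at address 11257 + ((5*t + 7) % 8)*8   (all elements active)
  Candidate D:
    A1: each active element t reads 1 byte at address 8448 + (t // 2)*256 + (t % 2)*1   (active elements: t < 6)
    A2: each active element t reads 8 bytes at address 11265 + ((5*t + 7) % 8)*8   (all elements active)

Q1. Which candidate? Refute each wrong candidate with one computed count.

A: A1 gives 1 transaction, not 3
B: A1 gives 1 transaction, not 3
D: A2 gives 1 transaction, not 2
C: all counts match (3,2)

Answer: C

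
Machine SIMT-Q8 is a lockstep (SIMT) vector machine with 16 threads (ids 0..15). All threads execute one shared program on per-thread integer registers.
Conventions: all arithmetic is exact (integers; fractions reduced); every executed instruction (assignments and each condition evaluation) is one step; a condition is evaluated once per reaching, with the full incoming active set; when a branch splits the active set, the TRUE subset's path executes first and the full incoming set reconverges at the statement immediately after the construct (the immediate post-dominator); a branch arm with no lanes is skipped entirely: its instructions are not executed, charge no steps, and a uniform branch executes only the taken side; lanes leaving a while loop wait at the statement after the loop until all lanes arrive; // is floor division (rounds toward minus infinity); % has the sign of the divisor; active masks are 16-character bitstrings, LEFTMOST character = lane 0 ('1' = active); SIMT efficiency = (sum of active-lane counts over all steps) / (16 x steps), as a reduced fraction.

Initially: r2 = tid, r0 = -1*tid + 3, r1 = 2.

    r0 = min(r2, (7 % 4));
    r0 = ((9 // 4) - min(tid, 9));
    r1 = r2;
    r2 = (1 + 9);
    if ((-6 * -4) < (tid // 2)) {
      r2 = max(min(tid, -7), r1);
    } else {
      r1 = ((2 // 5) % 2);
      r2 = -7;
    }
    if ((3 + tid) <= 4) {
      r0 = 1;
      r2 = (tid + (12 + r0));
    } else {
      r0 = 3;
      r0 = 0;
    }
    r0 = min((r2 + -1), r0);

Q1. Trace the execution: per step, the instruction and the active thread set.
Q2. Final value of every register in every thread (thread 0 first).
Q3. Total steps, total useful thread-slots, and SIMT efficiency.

step 0: r0 <- min(r2, (7 % 4))       1111111111111111
step 1: r0 <- ((9 // 4) - min(tid, 9)) 1111111111111111
step 2: r1 <- r2                     1111111111111111
step 3: r2 <- (1 + 9)                1111111111111111
step 4: eval ((-6 * -4) < (tid // 2)) 1111111111111111
step 5: r1 <- ((2 // 5) % 2)         1111111111111111
step 6: r2 <- -7                     1111111111111111
step 7: eval ((3 + tid) <= 4)        1111111111111111
step 8: r0 <- 1                      1100000000000000
step 9: r2 <- (tid + (12 + r0))      1100000000000000
step 10: r0 <- 3                      0011111111111111
step 11: r0 <- 0                      0011111111111111
step 12: r0 <- min((r2 + -1), r0)     1111111111111111

Answer: 13 steps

r2: 13,14,-7,-7,-7,-7,-7,-7,-7,-7,-7,-7,-7,-7,-7,-7
r0: 1,1,-8,-8,-8,-8,-8,-8,-8,-8,-8,-8,-8,-8,-8,-8
r1: 0,0,0,0,0,0,0,0,0,0,0,0,0,0,0,0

steps = 13; useful = 176; efficiency = 176/208 = 11/13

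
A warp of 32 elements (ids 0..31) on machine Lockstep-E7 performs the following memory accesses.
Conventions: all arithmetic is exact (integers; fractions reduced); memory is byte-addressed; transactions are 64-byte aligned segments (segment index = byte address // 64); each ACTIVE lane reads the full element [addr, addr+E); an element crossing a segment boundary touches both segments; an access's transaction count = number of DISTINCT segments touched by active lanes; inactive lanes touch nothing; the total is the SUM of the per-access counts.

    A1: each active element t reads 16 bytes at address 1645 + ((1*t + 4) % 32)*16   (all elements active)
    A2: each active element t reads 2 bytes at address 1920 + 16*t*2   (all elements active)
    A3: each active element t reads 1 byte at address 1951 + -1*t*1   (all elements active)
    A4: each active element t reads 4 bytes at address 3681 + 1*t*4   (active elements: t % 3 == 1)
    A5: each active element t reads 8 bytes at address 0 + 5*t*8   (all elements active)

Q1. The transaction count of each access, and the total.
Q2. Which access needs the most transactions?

A1: 9 transactions
A2: 16 transactions
A3: 1 transaction
A4: 3 transactions
A5: 20 transactions

Answer: 9,16,1,3,20; total 49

Answer: A5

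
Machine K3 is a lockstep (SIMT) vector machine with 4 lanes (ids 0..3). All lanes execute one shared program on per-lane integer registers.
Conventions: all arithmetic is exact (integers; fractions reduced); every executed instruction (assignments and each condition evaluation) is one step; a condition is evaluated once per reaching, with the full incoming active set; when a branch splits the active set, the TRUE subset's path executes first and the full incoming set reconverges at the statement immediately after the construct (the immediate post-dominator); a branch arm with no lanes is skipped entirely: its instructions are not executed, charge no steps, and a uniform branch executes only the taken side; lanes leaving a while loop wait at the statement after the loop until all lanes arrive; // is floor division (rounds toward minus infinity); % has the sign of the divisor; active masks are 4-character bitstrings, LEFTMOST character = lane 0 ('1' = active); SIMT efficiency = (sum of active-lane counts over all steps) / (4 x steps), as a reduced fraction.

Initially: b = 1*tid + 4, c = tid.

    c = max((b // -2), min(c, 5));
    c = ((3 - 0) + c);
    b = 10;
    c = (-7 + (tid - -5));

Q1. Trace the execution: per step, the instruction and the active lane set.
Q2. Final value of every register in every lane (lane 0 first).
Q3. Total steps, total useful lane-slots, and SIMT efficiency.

step 0: c <- max((b // -2), min(c, 5)) 1111
step 1: c <- ((3 - 0) + c)           1111
step 2: b <- 10                      1111
step 3: c <- (-7 + (tid - -5))       1111

Answer: 4 steps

b: 10,10,10,10
c: -2,-1,0,1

steps = 4; useful = 16; efficiency = 16/16 = 1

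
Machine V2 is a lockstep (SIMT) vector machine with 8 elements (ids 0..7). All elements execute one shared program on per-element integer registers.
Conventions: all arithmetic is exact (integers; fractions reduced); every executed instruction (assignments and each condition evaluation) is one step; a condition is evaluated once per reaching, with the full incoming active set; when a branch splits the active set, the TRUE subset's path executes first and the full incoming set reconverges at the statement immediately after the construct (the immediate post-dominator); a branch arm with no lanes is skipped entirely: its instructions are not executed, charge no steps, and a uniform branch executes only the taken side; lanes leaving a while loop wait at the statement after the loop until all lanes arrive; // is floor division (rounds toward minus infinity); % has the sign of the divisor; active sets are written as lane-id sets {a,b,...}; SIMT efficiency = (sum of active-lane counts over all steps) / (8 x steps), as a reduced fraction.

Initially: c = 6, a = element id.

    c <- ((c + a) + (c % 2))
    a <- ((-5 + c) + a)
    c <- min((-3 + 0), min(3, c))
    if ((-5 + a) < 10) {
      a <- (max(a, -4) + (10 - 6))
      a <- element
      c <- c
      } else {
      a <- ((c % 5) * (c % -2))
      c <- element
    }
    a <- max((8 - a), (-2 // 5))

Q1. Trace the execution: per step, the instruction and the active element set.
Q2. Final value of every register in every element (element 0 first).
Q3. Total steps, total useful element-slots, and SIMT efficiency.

step 0: c <- ((c + a) + (c % 2))     {0,1,2,3,4,5,6,7}
step 1: a <- ((-5 + c) + a)          {0,1,2,3,4,5,6,7}
step 2: c <- min((-3 + 0), min(3, c)) {0,1,2,3,4,5,6,7}
step 3: eval ((-5 + a) < 10)         {0,1,2,3,4,5,6,7}
step 4: a <- (max(a, -4) + (10 - 6)) {0,1,2,3,4,5,6}
step 5: a <- element                 {0,1,2,3,4,5,6}
step 6: c <- c                       {0,1,2,3,4,5,6}
step 7: a <- ((c % 5) * (c % -2))    {7}
step 8: c <- element                 {7}
step 9: a <- max((8 - a), (-2 // 5)) {0,1,2,3,4,5,6,7}

Answer: 10 steps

c: -3,-3,-3,-3,-3,-3,-3,7
a: 8,7,6,5,4,3,2,10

steps = 10; useful = 63; efficiency = 63/80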